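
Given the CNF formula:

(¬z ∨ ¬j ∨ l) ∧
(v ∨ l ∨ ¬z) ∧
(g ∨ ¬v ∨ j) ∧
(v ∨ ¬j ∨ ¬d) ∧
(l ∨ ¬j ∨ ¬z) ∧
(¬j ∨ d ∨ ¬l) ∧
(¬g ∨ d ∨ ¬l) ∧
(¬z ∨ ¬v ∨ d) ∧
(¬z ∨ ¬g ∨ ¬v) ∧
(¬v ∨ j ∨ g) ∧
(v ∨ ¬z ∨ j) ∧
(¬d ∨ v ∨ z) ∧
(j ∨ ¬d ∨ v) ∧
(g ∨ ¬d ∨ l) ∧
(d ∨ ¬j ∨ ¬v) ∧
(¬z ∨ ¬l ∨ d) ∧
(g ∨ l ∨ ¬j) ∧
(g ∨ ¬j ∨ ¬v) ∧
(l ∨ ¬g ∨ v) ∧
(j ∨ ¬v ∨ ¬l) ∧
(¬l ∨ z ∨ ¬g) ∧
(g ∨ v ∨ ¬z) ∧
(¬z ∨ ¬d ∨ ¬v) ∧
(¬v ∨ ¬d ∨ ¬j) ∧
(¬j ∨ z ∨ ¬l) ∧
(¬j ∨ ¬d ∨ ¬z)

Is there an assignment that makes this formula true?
Yes

Yes, the formula is satisfiable.

One satisfying assignment is: v=False, d=False, g=False, l=False, j=False, z=False

Verification: With this assignment, all 26 clauses evaluate to true.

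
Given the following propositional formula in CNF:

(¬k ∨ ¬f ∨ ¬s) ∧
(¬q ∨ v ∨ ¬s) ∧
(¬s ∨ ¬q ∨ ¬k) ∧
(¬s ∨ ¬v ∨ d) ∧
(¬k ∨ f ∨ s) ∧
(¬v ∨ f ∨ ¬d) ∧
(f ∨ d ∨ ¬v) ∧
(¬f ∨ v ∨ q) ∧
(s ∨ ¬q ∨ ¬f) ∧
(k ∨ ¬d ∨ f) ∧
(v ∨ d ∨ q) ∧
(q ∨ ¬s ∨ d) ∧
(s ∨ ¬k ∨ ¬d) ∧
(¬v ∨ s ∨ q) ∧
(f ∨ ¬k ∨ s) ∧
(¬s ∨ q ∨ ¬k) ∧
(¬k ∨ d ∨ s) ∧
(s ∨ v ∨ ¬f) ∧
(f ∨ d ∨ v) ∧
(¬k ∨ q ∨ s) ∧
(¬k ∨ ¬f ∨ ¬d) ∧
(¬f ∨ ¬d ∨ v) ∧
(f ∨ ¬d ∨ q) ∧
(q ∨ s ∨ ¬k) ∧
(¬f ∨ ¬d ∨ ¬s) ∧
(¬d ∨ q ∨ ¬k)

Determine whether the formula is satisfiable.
No

No, the formula is not satisfiable.

No assignment of truth values to the variables can make all 26 clauses true simultaneously.

The formula is UNSAT (unsatisfiable).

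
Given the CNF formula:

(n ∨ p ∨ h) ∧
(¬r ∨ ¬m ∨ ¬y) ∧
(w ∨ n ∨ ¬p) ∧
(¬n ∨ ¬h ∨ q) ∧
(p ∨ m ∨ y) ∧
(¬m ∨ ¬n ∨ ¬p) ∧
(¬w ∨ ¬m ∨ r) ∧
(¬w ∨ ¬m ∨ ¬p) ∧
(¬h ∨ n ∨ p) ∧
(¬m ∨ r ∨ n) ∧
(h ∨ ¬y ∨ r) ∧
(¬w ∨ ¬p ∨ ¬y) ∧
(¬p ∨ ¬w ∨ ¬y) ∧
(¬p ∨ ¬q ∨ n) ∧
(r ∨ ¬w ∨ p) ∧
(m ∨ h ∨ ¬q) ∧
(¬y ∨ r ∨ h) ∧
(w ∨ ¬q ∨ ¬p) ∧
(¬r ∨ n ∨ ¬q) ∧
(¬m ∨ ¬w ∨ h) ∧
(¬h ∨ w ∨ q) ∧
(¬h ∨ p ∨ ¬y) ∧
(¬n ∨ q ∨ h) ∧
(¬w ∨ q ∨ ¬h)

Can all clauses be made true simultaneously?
Yes

Yes, the formula is satisfiable.

One satisfying assignment is: y=False, p=True, q=False, w=True, n=False, r=False, h=False, m=False

Verification: With this assignment, all 24 clauses evaluate to true.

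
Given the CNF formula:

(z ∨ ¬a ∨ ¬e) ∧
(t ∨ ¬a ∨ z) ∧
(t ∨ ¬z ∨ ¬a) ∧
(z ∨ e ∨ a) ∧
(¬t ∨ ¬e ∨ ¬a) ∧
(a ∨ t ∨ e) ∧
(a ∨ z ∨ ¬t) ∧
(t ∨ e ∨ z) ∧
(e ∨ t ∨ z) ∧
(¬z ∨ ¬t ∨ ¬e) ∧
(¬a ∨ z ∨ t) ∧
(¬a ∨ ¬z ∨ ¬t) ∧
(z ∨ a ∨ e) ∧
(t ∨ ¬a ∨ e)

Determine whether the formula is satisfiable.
Yes

Yes, the formula is satisfiable.

One satisfying assignment is: a=False, t=False, e=True, z=False

Verification: With this assignment, all 14 clauses evaluate to true.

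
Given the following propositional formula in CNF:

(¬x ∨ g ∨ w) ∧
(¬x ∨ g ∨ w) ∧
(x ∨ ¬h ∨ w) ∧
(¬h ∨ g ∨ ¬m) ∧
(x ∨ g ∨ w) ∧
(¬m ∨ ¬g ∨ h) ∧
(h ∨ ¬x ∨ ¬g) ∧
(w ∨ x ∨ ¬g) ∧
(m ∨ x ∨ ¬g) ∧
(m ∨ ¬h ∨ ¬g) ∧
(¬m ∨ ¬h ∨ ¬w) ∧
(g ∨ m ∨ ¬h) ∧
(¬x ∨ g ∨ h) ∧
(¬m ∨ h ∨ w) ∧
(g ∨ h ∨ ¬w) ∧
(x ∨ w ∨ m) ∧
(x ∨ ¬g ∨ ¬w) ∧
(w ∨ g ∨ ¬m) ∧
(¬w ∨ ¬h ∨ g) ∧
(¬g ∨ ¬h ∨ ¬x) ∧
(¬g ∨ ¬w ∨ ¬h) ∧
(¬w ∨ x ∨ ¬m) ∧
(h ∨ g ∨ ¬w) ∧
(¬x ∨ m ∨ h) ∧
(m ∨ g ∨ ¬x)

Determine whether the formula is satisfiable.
No

No, the formula is not satisfiable.

No assignment of truth values to the variables can make all 25 clauses true simultaneously.

The formula is UNSAT (unsatisfiable).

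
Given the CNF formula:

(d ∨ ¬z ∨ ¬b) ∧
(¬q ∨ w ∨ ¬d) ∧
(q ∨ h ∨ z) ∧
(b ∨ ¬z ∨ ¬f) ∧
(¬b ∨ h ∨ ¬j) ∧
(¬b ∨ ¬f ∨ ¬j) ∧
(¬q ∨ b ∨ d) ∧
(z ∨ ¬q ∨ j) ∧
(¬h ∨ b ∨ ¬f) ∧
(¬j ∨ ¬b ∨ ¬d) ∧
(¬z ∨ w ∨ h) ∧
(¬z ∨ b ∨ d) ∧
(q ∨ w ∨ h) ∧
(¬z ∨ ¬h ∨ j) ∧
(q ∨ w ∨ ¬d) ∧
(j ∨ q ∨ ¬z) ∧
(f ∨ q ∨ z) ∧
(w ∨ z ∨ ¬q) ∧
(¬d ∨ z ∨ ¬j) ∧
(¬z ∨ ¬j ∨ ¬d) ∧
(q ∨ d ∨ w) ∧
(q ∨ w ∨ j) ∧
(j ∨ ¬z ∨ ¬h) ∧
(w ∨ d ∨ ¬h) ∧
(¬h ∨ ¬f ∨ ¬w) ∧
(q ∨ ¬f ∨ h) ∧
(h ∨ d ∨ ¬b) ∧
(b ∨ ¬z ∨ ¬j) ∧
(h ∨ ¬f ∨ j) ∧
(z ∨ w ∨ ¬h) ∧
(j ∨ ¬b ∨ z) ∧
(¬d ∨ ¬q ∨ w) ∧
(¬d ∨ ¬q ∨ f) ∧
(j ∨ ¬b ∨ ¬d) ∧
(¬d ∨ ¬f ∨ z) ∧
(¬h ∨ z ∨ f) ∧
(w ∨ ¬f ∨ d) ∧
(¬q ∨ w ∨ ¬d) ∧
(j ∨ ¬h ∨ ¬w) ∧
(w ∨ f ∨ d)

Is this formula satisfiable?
No

No, the formula is not satisfiable.

No assignment of truth values to the variables can make all 40 clauses true simultaneously.

The formula is UNSAT (unsatisfiable).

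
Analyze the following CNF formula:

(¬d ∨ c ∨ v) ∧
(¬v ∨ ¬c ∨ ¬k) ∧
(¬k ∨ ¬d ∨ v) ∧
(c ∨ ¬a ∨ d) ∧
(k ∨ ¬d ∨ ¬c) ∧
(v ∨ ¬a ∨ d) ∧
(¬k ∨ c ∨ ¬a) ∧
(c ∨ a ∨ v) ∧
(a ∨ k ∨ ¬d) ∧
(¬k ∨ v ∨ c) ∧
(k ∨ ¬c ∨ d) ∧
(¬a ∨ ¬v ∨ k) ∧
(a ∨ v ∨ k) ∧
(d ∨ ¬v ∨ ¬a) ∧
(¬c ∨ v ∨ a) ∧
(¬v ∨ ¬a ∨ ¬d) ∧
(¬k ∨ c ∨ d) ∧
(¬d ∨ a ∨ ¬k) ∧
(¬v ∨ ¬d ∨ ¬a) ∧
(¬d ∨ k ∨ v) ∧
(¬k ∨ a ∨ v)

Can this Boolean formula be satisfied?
Yes

Yes, the formula is satisfiable.

One satisfying assignment is: v=True, d=False, c=False, a=False, k=False

Verification: With this assignment, all 21 clauses evaluate to true.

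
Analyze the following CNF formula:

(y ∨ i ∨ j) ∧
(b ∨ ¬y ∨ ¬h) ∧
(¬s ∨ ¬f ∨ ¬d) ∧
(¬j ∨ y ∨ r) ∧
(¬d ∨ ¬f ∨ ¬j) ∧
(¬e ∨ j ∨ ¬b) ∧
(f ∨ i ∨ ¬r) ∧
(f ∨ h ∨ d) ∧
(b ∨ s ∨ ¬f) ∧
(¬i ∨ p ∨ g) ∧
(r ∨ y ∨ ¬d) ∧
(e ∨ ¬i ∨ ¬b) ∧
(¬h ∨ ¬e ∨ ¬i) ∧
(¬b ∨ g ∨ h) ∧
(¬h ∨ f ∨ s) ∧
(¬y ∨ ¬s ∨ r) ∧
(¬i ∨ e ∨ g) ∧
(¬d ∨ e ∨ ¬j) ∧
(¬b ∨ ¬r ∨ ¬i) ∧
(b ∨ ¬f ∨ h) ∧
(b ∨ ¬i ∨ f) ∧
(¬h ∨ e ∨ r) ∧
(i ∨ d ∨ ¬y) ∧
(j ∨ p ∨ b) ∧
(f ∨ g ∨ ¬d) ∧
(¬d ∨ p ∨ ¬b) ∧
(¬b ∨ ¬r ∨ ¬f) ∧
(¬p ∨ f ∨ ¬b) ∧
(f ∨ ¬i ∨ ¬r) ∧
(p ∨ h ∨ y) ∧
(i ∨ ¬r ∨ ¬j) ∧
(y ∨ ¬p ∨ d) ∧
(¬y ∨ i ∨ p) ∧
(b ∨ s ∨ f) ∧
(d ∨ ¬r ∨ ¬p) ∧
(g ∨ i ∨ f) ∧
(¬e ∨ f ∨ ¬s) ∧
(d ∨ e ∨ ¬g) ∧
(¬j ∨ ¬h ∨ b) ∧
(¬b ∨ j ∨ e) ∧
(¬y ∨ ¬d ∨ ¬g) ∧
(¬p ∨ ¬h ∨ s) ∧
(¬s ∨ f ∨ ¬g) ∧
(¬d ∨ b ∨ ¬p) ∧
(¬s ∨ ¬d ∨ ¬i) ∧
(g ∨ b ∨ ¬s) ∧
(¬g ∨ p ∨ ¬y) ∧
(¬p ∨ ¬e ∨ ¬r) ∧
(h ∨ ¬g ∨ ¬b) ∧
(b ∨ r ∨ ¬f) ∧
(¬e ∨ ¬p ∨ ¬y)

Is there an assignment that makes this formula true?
No

No, the formula is not satisfiable.

No assignment of truth values to the variables can make all 51 clauses true simultaneously.

The formula is UNSAT (unsatisfiable).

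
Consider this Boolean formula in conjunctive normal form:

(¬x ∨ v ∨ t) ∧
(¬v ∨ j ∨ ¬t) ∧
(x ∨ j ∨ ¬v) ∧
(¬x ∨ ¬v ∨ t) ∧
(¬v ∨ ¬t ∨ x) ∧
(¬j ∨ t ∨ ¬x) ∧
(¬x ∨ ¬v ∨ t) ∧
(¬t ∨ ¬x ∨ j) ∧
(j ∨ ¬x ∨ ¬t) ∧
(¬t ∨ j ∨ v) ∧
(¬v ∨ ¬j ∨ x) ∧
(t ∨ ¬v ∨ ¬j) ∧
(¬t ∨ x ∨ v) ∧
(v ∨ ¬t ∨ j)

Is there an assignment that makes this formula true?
Yes

Yes, the formula is satisfiable.

One satisfying assignment is: v=False, x=False, j=False, t=False

Verification: With this assignment, all 14 clauses evaluate to true.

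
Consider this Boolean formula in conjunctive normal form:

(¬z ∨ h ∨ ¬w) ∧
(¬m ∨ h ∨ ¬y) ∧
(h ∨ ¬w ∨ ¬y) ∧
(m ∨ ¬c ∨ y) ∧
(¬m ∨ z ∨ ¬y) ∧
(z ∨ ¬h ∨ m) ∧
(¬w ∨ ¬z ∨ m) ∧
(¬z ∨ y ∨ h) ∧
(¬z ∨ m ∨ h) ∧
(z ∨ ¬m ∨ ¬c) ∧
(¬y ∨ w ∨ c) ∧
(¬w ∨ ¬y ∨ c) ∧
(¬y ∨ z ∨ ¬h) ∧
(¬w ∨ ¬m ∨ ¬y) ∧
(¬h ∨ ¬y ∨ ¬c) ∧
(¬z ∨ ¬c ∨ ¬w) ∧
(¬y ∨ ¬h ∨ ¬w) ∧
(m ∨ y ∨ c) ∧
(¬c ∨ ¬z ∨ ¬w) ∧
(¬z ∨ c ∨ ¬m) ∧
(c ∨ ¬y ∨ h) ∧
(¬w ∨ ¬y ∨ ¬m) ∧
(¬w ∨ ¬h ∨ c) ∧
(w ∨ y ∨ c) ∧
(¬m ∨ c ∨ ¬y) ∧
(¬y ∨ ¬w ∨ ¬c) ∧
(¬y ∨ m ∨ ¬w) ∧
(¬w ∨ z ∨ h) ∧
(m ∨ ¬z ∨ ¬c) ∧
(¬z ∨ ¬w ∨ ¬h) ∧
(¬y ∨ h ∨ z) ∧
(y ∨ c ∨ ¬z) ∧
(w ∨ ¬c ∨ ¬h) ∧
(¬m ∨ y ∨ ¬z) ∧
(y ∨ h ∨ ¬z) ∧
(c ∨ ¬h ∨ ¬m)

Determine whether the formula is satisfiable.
No

No, the formula is not satisfiable.

No assignment of truth values to the variables can make all 36 clauses true simultaneously.

The formula is UNSAT (unsatisfiable).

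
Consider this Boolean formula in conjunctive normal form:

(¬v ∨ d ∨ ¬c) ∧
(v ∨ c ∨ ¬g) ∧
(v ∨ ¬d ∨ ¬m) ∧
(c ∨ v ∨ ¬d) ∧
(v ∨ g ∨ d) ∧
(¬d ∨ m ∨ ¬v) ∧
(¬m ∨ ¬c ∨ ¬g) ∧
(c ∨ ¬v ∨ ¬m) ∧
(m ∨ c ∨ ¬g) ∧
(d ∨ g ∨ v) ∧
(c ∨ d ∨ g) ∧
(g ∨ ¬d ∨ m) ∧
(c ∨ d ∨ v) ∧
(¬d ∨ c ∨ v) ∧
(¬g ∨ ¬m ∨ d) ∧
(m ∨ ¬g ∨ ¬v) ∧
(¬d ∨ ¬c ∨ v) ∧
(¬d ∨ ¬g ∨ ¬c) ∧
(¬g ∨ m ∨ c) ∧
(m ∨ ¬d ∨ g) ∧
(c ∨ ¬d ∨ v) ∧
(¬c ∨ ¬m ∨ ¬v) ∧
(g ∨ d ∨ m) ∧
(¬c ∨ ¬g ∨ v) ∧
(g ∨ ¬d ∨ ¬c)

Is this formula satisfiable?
No

No, the formula is not satisfiable.

No assignment of truth values to the variables can make all 25 clauses true simultaneously.

The formula is UNSAT (unsatisfiable).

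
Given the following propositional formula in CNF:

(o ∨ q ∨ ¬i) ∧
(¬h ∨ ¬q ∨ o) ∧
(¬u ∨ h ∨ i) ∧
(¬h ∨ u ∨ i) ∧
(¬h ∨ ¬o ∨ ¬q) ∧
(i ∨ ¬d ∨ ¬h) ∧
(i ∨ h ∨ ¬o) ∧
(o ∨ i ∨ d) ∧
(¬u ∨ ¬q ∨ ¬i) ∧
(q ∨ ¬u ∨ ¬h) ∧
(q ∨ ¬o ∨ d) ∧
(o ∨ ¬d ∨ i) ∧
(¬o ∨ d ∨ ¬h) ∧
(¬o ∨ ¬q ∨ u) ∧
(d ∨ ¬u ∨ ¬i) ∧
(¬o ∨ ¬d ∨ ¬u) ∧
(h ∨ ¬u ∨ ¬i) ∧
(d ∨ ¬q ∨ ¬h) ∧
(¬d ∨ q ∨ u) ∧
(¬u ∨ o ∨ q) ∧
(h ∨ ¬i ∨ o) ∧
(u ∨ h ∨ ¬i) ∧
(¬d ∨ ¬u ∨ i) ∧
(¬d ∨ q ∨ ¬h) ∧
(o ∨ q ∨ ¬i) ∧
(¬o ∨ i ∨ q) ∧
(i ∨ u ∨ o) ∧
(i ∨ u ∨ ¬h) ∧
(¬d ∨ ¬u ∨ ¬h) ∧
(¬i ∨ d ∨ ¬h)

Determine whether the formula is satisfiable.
No

No, the formula is not satisfiable.

No assignment of truth values to the variables can make all 30 clauses true simultaneously.

The formula is UNSAT (unsatisfiable).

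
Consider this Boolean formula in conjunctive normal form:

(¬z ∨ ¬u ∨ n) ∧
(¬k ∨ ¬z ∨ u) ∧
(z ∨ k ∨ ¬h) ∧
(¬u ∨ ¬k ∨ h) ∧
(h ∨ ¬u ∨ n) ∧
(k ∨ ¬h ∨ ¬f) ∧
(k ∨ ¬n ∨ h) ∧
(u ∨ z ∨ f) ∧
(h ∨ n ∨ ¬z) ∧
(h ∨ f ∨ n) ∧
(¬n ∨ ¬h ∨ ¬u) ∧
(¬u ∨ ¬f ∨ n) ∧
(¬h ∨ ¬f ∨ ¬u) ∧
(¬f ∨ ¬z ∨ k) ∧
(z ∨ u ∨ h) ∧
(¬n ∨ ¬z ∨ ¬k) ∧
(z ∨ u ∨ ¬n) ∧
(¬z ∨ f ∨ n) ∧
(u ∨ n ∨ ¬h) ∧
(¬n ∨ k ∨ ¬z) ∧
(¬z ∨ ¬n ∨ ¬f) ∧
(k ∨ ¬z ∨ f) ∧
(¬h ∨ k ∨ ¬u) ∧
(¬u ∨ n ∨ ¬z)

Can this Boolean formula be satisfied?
Yes

Yes, the formula is satisfiable.

One satisfying assignment is: h=True, k=True, z=False, n=False, u=True, f=False

Verification: With this assignment, all 24 clauses evaluate to true.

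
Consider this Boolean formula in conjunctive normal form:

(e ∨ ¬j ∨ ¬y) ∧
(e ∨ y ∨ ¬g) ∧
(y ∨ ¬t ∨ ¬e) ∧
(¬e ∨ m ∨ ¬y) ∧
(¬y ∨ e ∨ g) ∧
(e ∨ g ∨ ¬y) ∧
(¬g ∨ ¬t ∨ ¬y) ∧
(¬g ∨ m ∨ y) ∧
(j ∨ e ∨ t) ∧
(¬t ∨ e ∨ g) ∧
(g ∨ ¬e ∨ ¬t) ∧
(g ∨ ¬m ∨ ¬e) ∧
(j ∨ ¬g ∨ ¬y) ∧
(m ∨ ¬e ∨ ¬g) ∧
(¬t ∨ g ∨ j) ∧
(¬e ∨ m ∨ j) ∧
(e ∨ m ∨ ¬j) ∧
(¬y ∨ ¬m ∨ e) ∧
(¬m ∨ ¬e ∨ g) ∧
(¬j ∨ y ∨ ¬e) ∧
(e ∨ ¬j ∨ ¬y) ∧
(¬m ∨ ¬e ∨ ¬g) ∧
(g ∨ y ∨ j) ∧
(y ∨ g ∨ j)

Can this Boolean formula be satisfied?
Yes

Yes, the formula is satisfiable.

One satisfying assignment is: e=False, m=True, g=False, y=False, t=False, j=True

Verification: With this assignment, all 24 clauses evaluate to true.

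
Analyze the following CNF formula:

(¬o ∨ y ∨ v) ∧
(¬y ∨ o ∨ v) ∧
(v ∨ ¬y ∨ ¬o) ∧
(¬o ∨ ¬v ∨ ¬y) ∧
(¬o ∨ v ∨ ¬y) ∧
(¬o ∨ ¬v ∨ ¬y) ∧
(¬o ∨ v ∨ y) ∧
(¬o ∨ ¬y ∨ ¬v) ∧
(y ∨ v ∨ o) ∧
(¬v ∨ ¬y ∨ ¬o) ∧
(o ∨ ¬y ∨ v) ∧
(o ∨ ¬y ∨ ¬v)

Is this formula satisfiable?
Yes

Yes, the formula is satisfiable.

One satisfying assignment is: o=True, y=False, v=True

Verification: With this assignment, all 12 clauses evaluate to true.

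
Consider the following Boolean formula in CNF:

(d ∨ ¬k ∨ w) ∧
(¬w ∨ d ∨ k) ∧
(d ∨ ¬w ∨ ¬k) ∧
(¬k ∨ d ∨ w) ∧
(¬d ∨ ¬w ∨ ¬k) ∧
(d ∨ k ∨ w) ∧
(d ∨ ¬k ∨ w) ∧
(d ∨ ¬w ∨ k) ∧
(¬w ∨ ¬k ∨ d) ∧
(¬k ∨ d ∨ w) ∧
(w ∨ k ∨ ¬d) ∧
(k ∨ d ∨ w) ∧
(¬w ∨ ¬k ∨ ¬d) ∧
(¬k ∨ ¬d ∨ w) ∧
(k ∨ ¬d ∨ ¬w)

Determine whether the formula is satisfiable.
No

No, the formula is not satisfiable.

No assignment of truth values to the variables can make all 15 clauses true simultaneously.

The formula is UNSAT (unsatisfiable).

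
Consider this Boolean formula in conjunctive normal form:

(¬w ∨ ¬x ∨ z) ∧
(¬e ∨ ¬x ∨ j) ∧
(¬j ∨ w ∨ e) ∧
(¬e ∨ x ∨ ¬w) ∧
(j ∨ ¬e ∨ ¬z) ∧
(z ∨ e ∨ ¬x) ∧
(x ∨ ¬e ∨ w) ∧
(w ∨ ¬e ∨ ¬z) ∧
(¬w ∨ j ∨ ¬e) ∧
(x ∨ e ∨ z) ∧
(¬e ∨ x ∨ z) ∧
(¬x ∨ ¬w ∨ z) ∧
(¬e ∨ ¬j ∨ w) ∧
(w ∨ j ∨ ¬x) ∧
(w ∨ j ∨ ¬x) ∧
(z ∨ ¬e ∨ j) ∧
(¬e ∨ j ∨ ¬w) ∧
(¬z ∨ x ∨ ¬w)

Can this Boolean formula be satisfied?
Yes

Yes, the formula is satisfiable.

One satisfying assignment is: e=False, z=True, x=False, j=False, w=False

Verification: With this assignment, all 18 clauses evaluate to true.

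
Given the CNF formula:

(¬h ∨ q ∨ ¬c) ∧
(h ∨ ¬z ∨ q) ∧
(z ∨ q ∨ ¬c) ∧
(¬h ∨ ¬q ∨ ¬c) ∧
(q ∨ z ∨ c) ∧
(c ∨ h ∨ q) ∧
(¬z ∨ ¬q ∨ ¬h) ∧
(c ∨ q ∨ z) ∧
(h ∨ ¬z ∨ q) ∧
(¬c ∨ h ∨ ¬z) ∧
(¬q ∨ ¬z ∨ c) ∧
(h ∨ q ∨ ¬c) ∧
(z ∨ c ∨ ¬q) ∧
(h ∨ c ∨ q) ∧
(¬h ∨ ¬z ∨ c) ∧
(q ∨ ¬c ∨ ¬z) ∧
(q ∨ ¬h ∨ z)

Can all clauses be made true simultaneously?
Yes

Yes, the formula is satisfiable.

One satisfying assignment is: q=True, z=False, c=True, h=False

Verification: With this assignment, all 17 clauses evaluate to true.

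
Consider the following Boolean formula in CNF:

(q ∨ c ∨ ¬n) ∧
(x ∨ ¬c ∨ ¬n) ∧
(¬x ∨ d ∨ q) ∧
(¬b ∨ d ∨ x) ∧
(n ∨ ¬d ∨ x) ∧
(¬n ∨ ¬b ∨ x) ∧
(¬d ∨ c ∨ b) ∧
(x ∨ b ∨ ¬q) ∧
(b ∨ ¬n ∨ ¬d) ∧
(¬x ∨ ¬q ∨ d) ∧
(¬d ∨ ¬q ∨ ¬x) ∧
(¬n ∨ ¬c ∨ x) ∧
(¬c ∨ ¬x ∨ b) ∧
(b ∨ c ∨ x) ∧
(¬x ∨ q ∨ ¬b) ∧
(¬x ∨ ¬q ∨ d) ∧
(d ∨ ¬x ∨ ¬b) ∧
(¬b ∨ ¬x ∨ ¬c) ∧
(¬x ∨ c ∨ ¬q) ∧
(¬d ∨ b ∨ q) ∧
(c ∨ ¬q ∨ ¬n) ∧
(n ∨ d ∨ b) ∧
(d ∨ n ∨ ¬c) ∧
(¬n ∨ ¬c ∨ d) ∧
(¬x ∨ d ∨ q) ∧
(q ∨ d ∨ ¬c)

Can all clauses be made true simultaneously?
No

No, the formula is not satisfiable.

No assignment of truth values to the variables can make all 26 clauses true simultaneously.

The formula is UNSAT (unsatisfiable).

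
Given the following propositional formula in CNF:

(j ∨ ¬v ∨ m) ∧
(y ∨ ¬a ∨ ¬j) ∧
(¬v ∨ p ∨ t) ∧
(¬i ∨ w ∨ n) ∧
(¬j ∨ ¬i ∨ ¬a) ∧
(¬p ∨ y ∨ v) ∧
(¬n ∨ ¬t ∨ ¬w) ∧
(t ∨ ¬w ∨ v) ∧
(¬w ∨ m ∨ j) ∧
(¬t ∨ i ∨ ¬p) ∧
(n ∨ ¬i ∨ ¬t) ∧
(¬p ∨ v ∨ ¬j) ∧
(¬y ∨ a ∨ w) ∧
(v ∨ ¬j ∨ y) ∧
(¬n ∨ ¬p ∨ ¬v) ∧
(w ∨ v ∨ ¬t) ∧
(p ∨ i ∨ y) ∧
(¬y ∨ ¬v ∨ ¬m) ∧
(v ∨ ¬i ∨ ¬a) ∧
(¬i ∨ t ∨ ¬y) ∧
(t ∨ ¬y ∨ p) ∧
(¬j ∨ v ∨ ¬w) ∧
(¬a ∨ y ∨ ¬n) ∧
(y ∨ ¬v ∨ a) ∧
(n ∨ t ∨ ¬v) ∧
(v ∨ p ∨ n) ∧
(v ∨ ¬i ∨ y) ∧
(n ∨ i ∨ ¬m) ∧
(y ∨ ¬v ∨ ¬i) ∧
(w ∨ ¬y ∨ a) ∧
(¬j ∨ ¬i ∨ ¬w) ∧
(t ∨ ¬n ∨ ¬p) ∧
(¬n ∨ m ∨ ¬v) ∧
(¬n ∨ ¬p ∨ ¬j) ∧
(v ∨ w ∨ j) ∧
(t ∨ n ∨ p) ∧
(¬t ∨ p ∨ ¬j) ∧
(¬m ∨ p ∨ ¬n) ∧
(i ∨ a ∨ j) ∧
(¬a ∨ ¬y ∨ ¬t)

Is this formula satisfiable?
No

No, the formula is not satisfiable.

No assignment of truth values to the variables can make all 40 clauses true simultaneously.

The formula is UNSAT (unsatisfiable).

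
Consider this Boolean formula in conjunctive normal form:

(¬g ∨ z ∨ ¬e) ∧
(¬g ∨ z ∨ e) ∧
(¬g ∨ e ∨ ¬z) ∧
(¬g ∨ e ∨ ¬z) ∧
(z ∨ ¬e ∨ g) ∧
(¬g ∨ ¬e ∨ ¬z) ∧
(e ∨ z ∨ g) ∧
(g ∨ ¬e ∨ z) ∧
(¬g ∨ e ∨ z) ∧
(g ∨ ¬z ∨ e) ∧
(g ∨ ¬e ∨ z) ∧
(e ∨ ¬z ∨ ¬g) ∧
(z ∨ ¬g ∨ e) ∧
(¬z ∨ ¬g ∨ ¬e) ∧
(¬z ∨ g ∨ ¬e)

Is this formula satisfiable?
No

No, the formula is not satisfiable.

No assignment of truth values to the variables can make all 15 clauses true simultaneously.

The formula is UNSAT (unsatisfiable).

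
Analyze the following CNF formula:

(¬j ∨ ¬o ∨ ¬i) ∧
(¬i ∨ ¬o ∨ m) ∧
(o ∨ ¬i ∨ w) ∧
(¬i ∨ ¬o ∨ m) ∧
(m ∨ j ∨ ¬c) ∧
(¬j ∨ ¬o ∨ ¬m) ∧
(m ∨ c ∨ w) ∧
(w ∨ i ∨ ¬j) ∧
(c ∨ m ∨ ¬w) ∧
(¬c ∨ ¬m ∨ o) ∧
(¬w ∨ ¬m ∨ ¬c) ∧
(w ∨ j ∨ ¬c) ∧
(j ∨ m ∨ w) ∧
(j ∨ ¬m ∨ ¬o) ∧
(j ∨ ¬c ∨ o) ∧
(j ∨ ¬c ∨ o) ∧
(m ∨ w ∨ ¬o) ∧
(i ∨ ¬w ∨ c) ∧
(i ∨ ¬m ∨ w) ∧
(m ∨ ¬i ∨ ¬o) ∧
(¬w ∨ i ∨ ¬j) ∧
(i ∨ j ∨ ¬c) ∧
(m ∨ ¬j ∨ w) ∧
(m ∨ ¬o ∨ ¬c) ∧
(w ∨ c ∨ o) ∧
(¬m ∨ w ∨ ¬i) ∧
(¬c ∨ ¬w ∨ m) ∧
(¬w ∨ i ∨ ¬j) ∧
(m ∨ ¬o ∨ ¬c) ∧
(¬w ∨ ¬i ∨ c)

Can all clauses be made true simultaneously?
No

No, the formula is not satisfiable.

No assignment of truth values to the variables can make all 30 clauses true simultaneously.

The formula is UNSAT (unsatisfiable).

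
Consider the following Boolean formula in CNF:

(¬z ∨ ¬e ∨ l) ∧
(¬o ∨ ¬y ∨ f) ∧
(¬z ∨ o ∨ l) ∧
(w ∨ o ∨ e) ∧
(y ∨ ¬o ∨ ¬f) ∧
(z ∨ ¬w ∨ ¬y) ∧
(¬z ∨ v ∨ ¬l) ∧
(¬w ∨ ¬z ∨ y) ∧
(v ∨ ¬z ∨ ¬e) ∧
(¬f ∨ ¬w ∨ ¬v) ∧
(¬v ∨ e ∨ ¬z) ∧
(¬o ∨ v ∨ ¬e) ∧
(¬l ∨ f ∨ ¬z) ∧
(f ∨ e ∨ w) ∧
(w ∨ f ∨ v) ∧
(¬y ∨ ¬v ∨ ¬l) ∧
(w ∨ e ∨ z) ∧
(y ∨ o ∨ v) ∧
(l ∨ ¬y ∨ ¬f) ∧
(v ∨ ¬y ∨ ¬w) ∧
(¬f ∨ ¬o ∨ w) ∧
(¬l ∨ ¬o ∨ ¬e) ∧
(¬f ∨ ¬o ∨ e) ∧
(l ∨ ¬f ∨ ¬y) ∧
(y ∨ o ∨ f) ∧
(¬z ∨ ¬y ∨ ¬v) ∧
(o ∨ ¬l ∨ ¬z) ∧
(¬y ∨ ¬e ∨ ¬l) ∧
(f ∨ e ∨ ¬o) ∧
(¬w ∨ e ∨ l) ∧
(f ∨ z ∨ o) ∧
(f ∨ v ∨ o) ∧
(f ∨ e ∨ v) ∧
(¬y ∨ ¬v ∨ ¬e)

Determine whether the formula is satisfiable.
Yes

Yes, the formula is satisfiable.

One satisfying assignment is: v=True, o=False, l=True, w=False, y=False, e=True, f=True, z=False

Verification: With this assignment, all 34 clauses evaluate to true.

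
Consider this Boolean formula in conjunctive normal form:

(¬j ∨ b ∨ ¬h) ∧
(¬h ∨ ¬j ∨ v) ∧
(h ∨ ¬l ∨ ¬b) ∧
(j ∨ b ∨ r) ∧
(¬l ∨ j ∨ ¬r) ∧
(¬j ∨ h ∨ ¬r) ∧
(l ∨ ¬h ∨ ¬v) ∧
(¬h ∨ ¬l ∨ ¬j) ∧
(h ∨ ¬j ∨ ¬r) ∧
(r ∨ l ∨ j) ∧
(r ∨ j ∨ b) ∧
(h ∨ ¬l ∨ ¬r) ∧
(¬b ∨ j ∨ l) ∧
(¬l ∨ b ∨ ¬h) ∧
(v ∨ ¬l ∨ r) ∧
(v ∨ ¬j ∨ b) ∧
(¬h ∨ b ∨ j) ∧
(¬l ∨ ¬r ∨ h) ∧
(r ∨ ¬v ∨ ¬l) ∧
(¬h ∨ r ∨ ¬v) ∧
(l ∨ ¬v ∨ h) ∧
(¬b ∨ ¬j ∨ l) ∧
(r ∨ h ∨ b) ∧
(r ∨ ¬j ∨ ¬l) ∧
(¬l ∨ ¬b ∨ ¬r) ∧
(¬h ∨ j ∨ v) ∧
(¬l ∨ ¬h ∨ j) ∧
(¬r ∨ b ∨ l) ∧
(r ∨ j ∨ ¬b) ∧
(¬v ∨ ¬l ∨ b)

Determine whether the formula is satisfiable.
No

No, the formula is not satisfiable.

No assignment of truth values to the variables can make all 30 clauses true simultaneously.

The formula is UNSAT (unsatisfiable).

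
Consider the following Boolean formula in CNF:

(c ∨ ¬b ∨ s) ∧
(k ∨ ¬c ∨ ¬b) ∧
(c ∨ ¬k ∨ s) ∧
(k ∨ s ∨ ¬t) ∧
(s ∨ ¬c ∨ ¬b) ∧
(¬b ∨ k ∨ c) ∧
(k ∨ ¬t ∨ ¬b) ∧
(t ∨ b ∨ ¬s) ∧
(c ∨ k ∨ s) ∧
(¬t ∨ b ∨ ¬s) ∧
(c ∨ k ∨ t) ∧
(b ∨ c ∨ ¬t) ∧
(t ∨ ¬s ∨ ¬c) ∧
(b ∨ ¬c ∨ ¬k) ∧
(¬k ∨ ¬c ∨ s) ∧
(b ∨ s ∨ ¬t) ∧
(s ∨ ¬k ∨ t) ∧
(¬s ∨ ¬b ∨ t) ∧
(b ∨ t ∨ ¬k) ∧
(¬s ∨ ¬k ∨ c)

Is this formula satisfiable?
Yes

Yes, the formula is satisfiable.

One satisfying assignment is: c=True, k=True, t=True, b=True, s=True

Verification: With this assignment, all 20 clauses evaluate to true.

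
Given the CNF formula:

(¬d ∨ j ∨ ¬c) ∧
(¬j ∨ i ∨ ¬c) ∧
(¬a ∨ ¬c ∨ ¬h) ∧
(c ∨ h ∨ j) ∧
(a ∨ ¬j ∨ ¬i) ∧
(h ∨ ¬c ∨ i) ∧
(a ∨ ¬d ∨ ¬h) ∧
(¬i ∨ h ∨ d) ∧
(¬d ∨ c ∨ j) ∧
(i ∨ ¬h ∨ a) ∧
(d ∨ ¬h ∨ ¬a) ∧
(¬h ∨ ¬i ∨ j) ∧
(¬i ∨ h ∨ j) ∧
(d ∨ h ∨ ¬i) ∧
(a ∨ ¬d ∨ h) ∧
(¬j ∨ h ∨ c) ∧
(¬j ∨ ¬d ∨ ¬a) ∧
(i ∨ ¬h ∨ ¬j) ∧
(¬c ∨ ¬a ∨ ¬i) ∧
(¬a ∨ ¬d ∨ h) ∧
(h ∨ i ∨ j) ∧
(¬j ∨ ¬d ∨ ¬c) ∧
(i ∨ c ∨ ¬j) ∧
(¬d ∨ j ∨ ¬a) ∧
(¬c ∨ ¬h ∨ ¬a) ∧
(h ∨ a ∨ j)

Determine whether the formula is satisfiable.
No

No, the formula is not satisfiable.

No assignment of truth values to the variables can make all 26 clauses true simultaneously.

The formula is UNSAT (unsatisfiable).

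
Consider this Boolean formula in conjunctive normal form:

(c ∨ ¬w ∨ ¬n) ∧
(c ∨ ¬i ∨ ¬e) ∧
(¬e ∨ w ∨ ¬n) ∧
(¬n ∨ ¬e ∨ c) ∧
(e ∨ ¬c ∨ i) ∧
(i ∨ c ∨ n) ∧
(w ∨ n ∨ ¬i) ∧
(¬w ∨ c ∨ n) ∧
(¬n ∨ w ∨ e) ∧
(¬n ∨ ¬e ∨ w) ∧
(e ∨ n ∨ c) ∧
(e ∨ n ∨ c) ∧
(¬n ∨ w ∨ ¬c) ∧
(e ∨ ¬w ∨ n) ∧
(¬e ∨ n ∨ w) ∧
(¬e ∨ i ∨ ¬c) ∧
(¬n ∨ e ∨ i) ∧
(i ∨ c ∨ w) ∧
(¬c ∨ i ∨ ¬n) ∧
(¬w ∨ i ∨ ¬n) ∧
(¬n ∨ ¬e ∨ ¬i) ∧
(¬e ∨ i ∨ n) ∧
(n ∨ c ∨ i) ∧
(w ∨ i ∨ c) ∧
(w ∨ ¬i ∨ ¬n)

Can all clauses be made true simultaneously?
Yes

Yes, the formula is satisfiable.

One satisfying assignment is: n=False, e=True, i=True, w=True, c=True

Verification: With this assignment, all 25 clauses evaluate to true.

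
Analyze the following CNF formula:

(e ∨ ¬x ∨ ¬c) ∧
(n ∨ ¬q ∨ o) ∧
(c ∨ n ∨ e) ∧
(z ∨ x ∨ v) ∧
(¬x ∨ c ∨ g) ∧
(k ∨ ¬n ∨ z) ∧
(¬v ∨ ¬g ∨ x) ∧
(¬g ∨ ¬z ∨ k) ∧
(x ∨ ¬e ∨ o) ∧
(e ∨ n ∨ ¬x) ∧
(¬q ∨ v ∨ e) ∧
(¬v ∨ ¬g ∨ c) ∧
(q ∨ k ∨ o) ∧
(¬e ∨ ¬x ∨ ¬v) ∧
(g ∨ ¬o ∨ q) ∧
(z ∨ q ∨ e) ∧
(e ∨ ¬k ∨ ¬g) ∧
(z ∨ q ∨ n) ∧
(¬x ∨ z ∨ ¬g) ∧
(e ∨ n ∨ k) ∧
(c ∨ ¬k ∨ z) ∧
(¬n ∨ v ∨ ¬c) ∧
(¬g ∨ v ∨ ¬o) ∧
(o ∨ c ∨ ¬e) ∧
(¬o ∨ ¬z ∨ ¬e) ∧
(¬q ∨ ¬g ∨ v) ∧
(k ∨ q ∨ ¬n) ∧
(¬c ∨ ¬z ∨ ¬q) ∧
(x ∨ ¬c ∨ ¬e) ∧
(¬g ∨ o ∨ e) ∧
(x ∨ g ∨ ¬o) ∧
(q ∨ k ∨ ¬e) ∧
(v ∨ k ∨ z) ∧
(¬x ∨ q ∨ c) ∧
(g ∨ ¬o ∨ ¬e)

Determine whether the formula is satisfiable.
Yes

Yes, the formula is satisfiable.

One satisfying assignment is: o=False, k=True, e=False, c=True, x=False, g=False, z=False, v=True, n=True, q=True

Verification: With this assignment, all 35 clauses evaluate to true.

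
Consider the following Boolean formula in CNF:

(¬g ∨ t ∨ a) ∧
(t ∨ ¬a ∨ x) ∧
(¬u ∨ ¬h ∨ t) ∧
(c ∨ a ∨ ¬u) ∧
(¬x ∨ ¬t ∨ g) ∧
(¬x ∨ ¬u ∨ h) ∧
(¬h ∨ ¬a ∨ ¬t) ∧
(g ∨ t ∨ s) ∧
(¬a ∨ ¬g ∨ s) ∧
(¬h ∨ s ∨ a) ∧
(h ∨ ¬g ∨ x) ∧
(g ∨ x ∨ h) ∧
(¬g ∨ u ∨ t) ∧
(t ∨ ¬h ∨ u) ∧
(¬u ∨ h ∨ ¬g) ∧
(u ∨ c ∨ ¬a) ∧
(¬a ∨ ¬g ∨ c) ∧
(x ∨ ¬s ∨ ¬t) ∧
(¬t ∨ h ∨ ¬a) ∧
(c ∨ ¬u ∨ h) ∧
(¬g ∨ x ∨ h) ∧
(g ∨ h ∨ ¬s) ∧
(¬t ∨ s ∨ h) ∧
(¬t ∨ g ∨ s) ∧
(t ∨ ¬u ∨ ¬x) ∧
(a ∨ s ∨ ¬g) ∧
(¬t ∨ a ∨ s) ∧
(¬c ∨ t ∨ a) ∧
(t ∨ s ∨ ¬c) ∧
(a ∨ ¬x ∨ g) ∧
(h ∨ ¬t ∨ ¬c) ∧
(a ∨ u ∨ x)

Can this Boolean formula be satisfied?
Yes

Yes, the formula is satisfiable.

One satisfying assignment is: c=False, a=False, s=True, h=False, u=False, g=True, x=True, t=True

Verification: With this assignment, all 32 clauses evaluate to true.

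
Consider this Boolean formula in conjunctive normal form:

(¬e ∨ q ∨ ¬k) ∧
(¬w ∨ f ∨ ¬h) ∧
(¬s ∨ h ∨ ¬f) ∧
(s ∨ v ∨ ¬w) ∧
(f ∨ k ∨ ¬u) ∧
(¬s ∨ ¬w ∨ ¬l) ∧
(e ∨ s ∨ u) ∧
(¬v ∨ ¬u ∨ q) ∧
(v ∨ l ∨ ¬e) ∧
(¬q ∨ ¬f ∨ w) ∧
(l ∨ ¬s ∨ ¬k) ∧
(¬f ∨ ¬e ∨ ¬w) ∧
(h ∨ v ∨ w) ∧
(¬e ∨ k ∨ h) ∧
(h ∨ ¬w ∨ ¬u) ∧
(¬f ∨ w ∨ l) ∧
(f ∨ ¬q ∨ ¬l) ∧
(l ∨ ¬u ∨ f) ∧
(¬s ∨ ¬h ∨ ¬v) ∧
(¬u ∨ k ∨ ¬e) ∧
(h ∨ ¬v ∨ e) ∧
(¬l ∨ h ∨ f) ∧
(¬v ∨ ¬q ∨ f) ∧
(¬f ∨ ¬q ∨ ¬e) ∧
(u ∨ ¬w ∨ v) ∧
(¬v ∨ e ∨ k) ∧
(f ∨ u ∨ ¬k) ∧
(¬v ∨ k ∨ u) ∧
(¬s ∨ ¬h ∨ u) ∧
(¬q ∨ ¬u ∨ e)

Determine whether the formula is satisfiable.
Yes

Yes, the formula is satisfiable.

One satisfying assignment is: f=True, v=False, l=False, k=False, e=False, u=True, w=True, h=True, s=True, q=False

Verification: With this assignment, all 30 clauses evaluate to true.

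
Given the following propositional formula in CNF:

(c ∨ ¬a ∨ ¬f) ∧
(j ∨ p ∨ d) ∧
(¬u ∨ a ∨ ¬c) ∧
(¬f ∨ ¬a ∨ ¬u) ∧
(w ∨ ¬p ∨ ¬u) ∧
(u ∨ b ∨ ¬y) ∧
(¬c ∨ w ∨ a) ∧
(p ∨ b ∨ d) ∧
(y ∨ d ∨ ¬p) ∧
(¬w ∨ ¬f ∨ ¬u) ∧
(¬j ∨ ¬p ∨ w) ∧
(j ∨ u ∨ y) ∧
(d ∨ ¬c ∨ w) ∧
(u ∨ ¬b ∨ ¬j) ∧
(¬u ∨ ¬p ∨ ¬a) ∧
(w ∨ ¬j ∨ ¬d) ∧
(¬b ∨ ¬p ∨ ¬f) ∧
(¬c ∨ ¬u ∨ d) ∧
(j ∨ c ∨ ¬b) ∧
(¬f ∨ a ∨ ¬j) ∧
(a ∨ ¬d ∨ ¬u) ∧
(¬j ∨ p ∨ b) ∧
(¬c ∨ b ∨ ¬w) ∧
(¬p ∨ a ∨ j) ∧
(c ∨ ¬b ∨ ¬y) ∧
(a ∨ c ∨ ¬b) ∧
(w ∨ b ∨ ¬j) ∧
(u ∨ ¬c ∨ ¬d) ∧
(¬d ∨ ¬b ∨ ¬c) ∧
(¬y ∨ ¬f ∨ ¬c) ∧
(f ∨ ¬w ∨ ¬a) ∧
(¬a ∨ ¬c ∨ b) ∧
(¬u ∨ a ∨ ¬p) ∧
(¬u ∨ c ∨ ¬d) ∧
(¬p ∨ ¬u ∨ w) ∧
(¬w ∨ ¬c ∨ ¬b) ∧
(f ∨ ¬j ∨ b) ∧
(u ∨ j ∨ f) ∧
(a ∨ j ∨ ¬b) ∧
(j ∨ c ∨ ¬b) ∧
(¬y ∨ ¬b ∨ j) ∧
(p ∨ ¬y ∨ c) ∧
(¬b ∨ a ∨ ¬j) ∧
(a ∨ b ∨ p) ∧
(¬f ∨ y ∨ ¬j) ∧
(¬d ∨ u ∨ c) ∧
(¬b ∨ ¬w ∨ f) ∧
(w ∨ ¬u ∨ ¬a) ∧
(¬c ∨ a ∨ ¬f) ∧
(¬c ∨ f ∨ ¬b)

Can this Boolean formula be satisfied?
No

No, the formula is not satisfiable.

No assignment of truth values to the variables can make all 50 clauses true simultaneously.

The formula is UNSAT (unsatisfiable).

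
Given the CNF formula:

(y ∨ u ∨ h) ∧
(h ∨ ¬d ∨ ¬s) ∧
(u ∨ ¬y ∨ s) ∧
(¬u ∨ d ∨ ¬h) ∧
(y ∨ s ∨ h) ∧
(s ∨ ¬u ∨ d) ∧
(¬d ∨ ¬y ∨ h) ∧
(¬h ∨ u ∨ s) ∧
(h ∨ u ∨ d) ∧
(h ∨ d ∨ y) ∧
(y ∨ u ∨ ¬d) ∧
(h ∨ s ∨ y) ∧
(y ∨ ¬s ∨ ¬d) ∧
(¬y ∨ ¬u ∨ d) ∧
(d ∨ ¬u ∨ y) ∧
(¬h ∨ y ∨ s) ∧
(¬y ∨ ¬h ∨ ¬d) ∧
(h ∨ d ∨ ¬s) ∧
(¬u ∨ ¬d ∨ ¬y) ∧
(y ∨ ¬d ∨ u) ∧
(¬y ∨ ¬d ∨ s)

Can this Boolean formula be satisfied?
Yes

Yes, the formula is satisfiable.

One satisfying assignment is: u=False, d=False, y=True, s=True, h=True

Verification: With this assignment, all 21 clauses evaluate to true.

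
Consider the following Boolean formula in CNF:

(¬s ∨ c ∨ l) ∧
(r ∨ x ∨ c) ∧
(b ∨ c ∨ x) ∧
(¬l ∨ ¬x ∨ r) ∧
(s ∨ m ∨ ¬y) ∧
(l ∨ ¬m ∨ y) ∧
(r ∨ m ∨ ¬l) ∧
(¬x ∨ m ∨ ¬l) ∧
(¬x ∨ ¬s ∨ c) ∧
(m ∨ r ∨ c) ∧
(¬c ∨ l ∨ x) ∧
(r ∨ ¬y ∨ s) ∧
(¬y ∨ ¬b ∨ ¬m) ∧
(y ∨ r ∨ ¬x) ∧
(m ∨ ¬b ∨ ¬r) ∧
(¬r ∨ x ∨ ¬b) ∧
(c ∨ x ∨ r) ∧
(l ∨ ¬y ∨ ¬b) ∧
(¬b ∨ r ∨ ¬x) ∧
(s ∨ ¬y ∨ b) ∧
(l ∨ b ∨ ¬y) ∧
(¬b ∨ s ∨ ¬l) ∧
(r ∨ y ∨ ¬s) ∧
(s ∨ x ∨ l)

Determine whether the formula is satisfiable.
Yes

Yes, the formula is satisfiable.

One satisfying assignment is: r=True, c=True, b=False, y=False, s=False, x=False, m=False, l=True

Verification: With this assignment, all 24 clauses evaluate to true.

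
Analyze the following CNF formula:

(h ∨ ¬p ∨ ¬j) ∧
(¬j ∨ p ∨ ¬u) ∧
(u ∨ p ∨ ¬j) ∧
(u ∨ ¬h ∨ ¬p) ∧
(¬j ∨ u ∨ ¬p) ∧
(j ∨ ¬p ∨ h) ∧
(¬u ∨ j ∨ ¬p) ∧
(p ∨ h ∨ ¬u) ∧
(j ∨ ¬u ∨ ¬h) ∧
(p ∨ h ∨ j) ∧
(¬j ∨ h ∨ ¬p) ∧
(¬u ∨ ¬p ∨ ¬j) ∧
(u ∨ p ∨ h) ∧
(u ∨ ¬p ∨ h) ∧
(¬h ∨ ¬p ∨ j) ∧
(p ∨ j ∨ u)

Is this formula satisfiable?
No

No, the formula is not satisfiable.

No assignment of truth values to the variables can make all 16 clauses true simultaneously.

The formula is UNSAT (unsatisfiable).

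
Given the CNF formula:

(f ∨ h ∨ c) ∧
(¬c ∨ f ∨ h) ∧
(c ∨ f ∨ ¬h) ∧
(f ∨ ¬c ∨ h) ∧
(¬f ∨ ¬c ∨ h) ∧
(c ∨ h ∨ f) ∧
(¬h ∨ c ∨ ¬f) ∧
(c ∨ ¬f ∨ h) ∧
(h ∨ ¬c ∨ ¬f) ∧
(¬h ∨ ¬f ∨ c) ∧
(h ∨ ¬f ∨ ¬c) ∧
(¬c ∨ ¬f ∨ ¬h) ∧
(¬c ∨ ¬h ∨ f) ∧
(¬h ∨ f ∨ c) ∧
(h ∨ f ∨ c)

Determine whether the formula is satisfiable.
No

No, the formula is not satisfiable.

No assignment of truth values to the variables can make all 15 clauses true simultaneously.

The formula is UNSAT (unsatisfiable).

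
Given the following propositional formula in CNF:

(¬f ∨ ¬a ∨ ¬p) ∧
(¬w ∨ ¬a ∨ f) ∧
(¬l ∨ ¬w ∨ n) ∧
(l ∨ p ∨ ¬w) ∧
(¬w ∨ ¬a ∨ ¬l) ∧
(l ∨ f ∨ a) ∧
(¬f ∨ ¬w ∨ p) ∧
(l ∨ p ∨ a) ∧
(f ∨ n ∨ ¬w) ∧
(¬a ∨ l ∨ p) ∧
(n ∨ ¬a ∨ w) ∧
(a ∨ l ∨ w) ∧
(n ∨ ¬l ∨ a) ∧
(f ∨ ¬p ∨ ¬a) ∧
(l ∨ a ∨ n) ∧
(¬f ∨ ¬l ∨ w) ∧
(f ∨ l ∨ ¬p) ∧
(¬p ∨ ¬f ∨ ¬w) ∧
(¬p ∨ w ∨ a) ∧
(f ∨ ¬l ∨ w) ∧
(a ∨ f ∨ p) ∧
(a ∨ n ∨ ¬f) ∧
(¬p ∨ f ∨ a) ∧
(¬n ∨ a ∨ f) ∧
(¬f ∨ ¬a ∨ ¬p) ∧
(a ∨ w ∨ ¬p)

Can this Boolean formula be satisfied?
No

No, the formula is not satisfiable.

No assignment of truth values to the variables can make all 26 clauses true simultaneously.

The formula is UNSAT (unsatisfiable).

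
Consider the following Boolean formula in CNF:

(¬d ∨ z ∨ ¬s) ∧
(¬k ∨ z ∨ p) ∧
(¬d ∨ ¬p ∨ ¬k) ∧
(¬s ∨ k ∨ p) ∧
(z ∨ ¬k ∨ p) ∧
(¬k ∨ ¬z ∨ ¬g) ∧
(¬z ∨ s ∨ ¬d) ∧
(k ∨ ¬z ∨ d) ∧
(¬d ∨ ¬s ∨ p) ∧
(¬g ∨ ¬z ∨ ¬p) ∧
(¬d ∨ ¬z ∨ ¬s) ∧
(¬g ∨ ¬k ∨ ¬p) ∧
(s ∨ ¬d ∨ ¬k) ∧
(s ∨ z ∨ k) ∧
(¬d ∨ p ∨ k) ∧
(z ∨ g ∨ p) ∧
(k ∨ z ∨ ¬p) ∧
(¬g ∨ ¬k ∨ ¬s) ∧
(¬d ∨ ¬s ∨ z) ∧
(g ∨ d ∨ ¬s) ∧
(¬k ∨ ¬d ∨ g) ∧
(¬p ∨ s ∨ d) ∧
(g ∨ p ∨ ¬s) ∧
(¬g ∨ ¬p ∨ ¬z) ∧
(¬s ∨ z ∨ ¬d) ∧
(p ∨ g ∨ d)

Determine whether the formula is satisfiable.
No

No, the formula is not satisfiable.

No assignment of truth values to the variables can make all 26 clauses true simultaneously.

The formula is UNSAT (unsatisfiable).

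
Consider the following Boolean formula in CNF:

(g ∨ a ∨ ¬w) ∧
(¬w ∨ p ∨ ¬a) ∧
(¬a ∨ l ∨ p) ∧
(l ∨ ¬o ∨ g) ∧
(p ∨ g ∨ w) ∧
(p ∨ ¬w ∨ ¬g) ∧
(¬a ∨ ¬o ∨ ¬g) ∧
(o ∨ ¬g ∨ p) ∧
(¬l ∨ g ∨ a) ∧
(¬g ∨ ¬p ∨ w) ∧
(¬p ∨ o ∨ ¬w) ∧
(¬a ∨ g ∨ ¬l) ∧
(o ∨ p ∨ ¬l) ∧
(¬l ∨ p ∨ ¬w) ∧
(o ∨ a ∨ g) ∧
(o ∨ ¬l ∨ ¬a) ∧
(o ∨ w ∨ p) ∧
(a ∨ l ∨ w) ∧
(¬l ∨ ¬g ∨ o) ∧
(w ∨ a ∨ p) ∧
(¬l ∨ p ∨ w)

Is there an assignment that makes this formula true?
Yes

Yes, the formula is satisfiable.

One satisfying assignment is: w=False, o=False, g=False, a=True, p=True, l=False

Verification: With this assignment, all 21 clauses evaluate to true.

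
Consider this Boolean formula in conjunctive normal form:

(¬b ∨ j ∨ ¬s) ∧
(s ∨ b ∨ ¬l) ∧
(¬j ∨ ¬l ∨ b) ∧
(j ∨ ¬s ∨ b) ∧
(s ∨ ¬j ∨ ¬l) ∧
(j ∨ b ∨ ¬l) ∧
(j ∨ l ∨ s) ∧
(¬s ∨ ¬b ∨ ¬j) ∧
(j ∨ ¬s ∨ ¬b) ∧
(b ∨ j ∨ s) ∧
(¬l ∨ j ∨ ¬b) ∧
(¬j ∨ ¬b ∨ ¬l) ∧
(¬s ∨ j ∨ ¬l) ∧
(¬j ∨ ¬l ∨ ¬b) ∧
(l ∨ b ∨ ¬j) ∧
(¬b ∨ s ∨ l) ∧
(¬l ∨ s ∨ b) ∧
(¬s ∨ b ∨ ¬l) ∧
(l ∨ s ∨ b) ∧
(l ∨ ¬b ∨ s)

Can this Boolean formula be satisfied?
No

No, the formula is not satisfiable.

No assignment of truth values to the variables can make all 20 clauses true simultaneously.

The formula is UNSAT (unsatisfiable).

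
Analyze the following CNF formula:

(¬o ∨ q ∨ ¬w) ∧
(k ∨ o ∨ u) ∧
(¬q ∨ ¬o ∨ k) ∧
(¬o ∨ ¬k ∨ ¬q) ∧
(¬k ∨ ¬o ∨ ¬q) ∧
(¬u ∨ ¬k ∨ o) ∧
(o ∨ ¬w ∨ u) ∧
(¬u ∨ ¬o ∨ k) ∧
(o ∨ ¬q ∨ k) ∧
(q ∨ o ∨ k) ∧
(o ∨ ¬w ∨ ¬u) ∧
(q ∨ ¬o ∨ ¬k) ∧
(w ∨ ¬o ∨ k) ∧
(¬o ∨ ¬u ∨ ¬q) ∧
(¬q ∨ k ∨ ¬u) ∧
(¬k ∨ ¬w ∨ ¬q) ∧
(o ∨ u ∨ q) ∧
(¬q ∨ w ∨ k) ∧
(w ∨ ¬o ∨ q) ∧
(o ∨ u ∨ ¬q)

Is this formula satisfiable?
No

No, the formula is not satisfiable.

No assignment of truth values to the variables can make all 20 clauses true simultaneously.

The formula is UNSAT (unsatisfiable).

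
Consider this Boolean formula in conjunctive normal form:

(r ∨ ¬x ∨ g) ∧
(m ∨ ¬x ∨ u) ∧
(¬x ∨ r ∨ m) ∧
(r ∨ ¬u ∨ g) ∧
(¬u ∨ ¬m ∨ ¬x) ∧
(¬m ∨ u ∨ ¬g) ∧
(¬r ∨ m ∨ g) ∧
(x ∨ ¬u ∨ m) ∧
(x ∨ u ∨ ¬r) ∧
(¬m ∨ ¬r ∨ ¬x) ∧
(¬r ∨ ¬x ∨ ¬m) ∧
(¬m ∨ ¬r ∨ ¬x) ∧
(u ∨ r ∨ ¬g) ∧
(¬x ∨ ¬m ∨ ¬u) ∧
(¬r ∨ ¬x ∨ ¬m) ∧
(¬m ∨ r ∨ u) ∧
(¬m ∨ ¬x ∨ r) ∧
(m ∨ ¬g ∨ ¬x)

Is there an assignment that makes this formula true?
Yes

Yes, the formula is satisfiable.

One satisfying assignment is: g=False, u=False, x=False, m=False, r=False

Verification: With this assignment, all 18 clauses evaluate to true.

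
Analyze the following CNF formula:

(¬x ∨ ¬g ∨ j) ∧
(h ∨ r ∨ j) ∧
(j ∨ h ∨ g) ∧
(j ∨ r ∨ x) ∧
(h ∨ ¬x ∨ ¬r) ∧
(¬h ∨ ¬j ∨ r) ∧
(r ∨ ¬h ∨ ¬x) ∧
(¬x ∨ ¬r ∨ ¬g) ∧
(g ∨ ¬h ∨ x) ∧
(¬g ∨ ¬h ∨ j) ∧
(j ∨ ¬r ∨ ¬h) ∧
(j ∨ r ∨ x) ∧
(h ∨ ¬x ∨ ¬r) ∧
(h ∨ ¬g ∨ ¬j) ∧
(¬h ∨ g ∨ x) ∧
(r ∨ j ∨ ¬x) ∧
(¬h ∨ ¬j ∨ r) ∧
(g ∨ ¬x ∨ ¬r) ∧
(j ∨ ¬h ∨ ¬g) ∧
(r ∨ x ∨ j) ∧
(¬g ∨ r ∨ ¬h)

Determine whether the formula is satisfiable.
Yes

Yes, the formula is satisfiable.

One satisfying assignment is: j=False, g=True, x=False, r=True, h=False

Verification: With this assignment, all 21 clauses evaluate to true.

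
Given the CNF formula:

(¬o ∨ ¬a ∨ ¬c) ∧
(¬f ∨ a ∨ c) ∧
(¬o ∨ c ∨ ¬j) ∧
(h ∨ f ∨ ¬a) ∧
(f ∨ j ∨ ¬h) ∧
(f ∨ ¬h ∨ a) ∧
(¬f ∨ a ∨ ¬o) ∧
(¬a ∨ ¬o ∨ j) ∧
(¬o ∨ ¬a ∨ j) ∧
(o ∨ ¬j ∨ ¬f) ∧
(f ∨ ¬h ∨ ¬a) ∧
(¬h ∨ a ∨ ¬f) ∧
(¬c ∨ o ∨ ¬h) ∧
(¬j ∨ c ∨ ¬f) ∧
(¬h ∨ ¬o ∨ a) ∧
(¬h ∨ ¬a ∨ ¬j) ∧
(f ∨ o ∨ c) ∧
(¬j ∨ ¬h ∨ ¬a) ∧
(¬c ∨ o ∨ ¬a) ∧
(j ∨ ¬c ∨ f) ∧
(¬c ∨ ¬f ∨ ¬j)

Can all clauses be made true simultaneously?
Yes

Yes, the formula is satisfiable.

One satisfying assignment is: h=False, j=False, c=False, o=True, a=False, f=False

Verification: With this assignment, all 21 clauses evaluate to true.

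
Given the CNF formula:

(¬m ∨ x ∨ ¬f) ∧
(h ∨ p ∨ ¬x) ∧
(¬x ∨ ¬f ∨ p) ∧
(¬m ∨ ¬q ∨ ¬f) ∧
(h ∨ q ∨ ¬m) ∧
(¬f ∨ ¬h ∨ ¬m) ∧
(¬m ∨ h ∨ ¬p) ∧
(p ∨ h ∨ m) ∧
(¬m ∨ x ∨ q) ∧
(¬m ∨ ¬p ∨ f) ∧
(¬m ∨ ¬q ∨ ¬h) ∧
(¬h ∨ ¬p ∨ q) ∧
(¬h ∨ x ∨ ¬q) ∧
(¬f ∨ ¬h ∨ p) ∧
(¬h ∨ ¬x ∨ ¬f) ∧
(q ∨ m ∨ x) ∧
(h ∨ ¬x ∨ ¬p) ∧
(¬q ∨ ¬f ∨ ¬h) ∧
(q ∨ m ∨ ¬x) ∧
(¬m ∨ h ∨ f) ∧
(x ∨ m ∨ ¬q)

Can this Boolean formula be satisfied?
Yes

Yes, the formula is satisfiable.

One satisfying assignment is: h=True, p=False, q=False, f=False, x=True, m=True

Verification: With this assignment, all 21 clauses evaluate to true.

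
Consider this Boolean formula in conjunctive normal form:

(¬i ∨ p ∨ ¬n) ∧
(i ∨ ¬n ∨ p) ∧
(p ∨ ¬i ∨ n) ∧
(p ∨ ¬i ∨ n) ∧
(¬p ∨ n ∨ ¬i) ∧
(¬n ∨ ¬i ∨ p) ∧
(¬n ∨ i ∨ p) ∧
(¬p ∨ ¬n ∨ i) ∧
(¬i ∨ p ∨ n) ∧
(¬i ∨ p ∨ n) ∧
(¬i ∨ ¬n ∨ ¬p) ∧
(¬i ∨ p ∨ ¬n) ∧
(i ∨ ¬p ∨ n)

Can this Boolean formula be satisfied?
Yes

Yes, the formula is satisfiable.

One satisfying assignment is: i=False, n=False, p=False

Verification: With this assignment, all 13 clauses evaluate to true.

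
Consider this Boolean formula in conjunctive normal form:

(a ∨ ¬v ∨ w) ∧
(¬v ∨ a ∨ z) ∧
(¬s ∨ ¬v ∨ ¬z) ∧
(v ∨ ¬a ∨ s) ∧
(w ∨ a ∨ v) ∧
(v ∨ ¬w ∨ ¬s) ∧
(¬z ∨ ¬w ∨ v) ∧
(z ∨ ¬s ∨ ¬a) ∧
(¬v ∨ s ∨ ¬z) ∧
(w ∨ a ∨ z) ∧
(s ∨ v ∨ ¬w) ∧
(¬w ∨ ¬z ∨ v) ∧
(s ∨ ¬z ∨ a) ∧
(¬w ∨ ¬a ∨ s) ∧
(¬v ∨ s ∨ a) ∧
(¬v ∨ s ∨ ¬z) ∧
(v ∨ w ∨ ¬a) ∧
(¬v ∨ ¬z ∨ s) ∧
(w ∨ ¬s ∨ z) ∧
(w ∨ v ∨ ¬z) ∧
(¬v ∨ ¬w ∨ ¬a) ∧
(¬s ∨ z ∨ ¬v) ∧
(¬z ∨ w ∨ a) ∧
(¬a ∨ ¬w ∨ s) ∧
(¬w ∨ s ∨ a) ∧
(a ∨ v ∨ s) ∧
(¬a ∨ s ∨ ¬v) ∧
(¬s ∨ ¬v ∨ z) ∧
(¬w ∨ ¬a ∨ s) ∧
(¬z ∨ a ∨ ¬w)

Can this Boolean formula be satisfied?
No

No, the formula is not satisfiable.

No assignment of truth values to the variables can make all 30 clauses true simultaneously.

The formula is UNSAT (unsatisfiable).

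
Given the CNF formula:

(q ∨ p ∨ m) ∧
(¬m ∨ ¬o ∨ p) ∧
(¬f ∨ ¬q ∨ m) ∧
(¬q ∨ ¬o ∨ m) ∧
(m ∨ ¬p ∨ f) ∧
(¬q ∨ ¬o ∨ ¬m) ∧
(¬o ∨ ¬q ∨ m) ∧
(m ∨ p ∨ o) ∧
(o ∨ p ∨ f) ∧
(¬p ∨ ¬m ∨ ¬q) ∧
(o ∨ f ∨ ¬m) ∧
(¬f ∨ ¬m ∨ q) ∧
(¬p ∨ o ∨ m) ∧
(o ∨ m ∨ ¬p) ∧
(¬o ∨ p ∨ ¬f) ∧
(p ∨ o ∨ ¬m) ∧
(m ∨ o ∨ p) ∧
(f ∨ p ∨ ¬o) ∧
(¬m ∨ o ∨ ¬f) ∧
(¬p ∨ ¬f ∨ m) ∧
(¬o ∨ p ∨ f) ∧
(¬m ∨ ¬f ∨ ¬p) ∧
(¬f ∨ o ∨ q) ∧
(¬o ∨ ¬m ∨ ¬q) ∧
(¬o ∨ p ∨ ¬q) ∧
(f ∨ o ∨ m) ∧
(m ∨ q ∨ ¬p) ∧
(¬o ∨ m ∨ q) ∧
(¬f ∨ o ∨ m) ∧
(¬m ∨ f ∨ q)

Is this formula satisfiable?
No

No, the formula is not satisfiable.

No assignment of truth values to the variables can make all 30 clauses true simultaneously.

The formula is UNSAT (unsatisfiable).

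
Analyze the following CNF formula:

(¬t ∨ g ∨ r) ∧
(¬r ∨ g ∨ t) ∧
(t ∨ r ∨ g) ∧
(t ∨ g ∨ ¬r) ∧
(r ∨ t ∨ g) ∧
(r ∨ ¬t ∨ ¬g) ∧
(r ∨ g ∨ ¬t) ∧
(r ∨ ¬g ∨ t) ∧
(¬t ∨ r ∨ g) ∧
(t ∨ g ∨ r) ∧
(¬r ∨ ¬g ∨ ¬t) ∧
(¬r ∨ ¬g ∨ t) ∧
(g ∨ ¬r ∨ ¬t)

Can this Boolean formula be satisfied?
No

No, the formula is not satisfiable.

No assignment of truth values to the variables can make all 13 clauses true simultaneously.

The formula is UNSAT (unsatisfiable).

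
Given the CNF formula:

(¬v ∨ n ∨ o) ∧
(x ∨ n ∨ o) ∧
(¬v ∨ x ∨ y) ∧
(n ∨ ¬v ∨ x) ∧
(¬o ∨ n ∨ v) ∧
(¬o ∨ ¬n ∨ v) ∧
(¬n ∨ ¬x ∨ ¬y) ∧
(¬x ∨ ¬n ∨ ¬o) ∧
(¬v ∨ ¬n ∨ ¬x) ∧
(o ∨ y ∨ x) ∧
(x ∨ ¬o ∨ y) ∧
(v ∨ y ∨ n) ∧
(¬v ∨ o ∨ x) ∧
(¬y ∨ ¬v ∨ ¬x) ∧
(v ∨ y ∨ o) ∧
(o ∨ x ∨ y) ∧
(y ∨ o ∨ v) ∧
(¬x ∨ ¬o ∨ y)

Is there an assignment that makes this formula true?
Yes

Yes, the formula is satisfiable.

One satisfying assignment is: y=True, o=False, x=True, v=False, n=False

Verification: With this assignment, all 18 clauses evaluate to true.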